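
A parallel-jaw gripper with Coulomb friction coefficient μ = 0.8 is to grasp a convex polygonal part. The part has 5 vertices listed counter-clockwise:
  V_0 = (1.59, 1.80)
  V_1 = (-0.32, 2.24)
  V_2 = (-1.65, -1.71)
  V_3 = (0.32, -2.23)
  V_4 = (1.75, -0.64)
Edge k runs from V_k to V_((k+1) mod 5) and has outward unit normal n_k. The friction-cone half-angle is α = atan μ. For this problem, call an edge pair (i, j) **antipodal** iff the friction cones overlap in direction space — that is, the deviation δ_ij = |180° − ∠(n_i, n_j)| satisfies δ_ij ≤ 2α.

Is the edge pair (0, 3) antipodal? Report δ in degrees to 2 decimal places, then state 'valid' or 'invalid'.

α = atan 0.8 = 38.66°;  2α = 77.32°
edge 0: e_0 = (-1.91, +0.44);  n_0 = (+0.2245, +0.9745)
edge 3: e_3 = (+1.43, +1.59);  n_3 = (+0.7435, -0.6687)
∠(n_0, n_3) = 118.99°
δ = |180° − 118.99°| = 61.01°
61.01° ≤ 2α = 77.32°  →  valid

δ = 61.01°, valid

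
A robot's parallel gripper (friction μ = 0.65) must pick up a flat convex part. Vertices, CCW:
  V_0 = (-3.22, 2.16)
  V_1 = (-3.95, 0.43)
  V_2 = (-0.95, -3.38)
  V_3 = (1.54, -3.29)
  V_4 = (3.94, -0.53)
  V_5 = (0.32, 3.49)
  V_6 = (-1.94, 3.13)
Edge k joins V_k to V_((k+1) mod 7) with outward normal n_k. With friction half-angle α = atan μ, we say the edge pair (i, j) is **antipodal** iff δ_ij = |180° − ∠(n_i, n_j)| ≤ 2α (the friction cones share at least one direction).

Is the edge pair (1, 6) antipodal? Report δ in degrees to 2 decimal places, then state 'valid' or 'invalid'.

δ = 88.94°, invalid

α = atan 0.65 = 33.02°;  2α = 66.05°
edge 1: e_1 = (+3.00, -3.81);  n_1 = (-0.7857, -0.6186)
edge 6: e_6 = (-1.28, -0.97);  n_6 = (-0.6040, +0.7970)
∠(n_1, n_6) = 91.06°
δ = |180° − 91.06°| = 88.94°
88.94° > 2α = 66.05°  →  invalid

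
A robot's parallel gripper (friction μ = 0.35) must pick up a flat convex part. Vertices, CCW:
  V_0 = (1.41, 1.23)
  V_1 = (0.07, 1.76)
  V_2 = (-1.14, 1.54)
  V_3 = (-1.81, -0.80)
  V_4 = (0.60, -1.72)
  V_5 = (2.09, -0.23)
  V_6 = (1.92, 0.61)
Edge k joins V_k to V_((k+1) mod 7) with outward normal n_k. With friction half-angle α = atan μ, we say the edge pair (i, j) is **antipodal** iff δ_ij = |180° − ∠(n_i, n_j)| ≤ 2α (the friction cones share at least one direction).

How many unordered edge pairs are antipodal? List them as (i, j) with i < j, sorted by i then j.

count = 6; pairs: (0,3), (1,3), (1,4), (2,4), (2,5), (3,6)

α = atan 0.35 = 19.29°;  2α = 38.58°
n_0 = (+0.3678, +0.9299)
n_1 = (-0.1789, +0.9839)
n_2 = (-0.9614, +0.2753)
n_3 = (-0.3566, -0.9342)
n_4 = (+0.7071, -0.7071)
n_5 = (+0.9801, +0.1984)
n_6 = (+0.7723, +0.6353)
  (0,1): δ = 148.12°  ·
  (0,2): δ = 84.40°  ·
  (0,3): δ = 0.69°  ✓
  (0,4): δ = 66.58°  ·
  (0,5): δ = 123.02°  ·
  (0,6): δ = 151.02°  ·
  (1,2): δ = 116.28°  ·
  (1,3): δ = 31.20°  ✓
  (1,4): δ = 34.70°  ✓
  (1,5): δ = 91.14°  ·
  (1,6): δ = 119.14°  ·
  (2,3): δ = 94.92°  ·
  (2,4): δ = 29.02°  ✓
  (2,5): δ = 27.42°  ✓
  (2,6): δ = 55.42°  ·
  (3,4): δ = 114.11°  ·
  (3,5): δ = 57.66°  ·
  (3,6): δ = 29.67°  ✓
  (4,5): δ = 123.56°  ·
  (4,6): δ = 95.56°  ·
  (5,6): δ = 152.00°  ·
antipodal pairs: 6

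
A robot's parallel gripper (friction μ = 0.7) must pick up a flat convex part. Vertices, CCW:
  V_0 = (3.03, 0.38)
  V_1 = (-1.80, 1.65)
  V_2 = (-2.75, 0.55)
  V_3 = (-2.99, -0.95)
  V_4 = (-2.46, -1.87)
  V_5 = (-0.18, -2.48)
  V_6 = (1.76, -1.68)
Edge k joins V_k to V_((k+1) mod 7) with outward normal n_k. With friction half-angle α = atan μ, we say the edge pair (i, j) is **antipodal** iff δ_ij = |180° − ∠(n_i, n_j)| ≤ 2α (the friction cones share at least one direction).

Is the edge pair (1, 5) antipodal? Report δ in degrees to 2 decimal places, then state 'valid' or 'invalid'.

δ = 26.78°, valid

α = atan 0.7 = 34.99°;  2α = 69.98°
edge 1: e_1 = (-0.95, -1.10);  n_1 = (-0.7568, +0.6536)
edge 5: e_5 = (+1.94, +0.80);  n_5 = (+0.3812, -0.9245)
∠(n_1, n_5) = 153.22°
δ = |180° − 153.22°| = 26.78°
26.78° ≤ 2α = 69.98°  →  valid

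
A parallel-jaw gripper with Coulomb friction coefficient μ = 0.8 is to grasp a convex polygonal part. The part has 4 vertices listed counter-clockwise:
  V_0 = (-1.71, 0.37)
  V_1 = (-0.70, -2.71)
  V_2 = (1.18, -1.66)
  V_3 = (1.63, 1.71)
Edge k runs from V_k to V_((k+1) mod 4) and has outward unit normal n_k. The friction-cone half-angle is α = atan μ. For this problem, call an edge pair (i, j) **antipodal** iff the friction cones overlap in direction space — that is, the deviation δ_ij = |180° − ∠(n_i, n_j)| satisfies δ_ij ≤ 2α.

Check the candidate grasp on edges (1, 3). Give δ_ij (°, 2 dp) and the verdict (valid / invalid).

δ = 7.32°, valid

α = atan 0.8 = 38.66°;  2α = 77.32°
edge 1: e_1 = (+1.88, +1.05);  n_1 = (+0.4876, -0.8731)
edge 3: e_3 = (-3.34, -1.34);  n_3 = (-0.3723, +0.9281)
∠(n_1, n_3) = 172.68°
δ = |180° − 172.68°| = 7.32°
7.32° ≤ 2α = 77.32°  →  valid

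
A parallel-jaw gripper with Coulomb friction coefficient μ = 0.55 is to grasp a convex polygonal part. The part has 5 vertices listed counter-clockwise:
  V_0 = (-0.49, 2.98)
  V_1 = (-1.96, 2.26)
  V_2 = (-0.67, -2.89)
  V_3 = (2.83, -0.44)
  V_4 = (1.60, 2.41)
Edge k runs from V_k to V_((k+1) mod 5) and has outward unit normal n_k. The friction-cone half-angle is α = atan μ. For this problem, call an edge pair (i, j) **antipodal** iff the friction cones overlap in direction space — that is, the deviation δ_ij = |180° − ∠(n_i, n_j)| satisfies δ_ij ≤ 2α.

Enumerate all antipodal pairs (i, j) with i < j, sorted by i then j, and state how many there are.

α = atan 0.55 = 28.81°;  2α = 57.62°
n_0 = (-0.4399, +0.8981)
n_1 = (-0.9700, -0.2430)
n_2 = (+0.5735, -0.8192)
n_3 = (+0.9181, +0.3963)
n_4 = (+0.2631, +0.9648)
  (0,1): δ = 102.03°  ·
  (0,2): δ = 8.90°  ✓
  (0,3): δ = 87.25°  ·
  (0,4): δ = 138.65°  ·
  (1,2): δ = 69.07°  ·
  (1,3): δ = 9.28°  ✓
  (1,4): δ = 60.68°  ·
  (2,3): δ = 101.65°  ·
  (2,4): δ = 50.25°  ✓
  (3,4): δ = 128.60°  ·
antipodal pairs: 3

count = 3; pairs: (0,2), (1,3), (2,4)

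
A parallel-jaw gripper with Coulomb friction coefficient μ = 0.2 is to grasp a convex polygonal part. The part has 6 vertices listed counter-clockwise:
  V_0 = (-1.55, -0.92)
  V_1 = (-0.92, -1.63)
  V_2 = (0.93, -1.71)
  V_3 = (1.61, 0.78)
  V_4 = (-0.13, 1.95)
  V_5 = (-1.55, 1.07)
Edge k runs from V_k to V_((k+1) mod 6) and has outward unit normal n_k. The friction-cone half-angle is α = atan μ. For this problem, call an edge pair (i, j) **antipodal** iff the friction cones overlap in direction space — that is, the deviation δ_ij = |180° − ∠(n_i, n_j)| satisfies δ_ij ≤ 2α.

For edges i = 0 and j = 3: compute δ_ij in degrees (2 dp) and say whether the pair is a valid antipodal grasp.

δ = 14.50°, valid

α = atan 0.2 = 11.31°;  2α = 22.62°
edge 0: e_0 = (+0.63, -0.71);  n_0 = (-0.7480, -0.6637)
edge 3: e_3 = (-1.74, +1.17);  n_3 = (+0.5580, +0.8298)
∠(n_0, n_3) = 165.50°
δ = |180° − 165.50°| = 14.50°
14.50° ≤ 2α = 22.62°  →  valid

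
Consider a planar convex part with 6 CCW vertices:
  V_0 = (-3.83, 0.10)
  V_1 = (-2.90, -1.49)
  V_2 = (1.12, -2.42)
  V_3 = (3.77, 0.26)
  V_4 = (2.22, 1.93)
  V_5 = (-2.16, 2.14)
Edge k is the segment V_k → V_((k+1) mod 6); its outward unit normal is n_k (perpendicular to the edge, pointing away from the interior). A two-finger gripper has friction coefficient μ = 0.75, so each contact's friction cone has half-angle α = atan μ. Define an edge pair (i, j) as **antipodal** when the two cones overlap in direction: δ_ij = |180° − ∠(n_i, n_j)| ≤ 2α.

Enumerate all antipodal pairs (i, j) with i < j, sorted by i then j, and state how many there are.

α = atan 0.75 = 36.87°;  2α = 73.74°
n_0 = (-0.8632, -0.5049)
n_1 = (-0.2254, -0.9743)
n_2 = (+0.7111, -0.7031)
n_3 = (+0.7329, +0.6803)
n_4 = (+0.0479, +0.9989)
n_5 = (-0.7738, +0.6334)
  (0,1): δ = 133.35°  ·
  (0,2): δ = 75.00°  ·
  (0,3): δ = 12.54°  ✓
  (0,4): δ = 56.93°  ✓
  (0,5): δ = 110.37°  ·
  (1,2): δ = 121.65°  ·
  (1,3): δ = 34.11°  ✓
  (1,4): δ = 10.28°  ✓
  (1,5): δ = 63.72°  ✓
  (2,3): δ = 92.46°  ·
  (2,4): δ = 48.07°  ✓
  (2,5): δ = 5.37°  ✓
  (3,4): δ = 135.61°  ·
  (3,5): δ = 82.17°  ·
  (4,5): δ = 126.56°  ·
antipodal pairs: 7

count = 7; pairs: (0,3), (0,4), (1,3), (1,4), (1,5), (2,4), (2,5)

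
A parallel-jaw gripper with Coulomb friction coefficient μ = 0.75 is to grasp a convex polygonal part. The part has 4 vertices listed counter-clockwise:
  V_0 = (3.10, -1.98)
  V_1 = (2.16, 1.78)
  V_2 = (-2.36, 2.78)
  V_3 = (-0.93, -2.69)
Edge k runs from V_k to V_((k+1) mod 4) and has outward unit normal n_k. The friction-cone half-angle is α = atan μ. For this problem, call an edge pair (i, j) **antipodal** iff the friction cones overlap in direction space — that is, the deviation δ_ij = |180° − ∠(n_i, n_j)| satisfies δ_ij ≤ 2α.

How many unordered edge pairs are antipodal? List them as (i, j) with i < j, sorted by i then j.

count = 3; pairs: (0,2), (1,2), (1,3)

α = atan 0.75 = 36.87°;  2α = 73.74°
n_0 = (+0.9701, +0.2425)
n_1 = (+0.2160, +0.9764)
n_2 = (-0.9675, -0.2529)
n_3 = (+0.1735, -0.9848)
  (0,1): δ = 116.51°  ·
  (0,2): δ = 0.61°  ✓
  (0,3): δ = 85.96°  ·
  (1,2): δ = 62.87°  ✓
  (1,3): δ = 22.47°  ✓
  (2,3): δ = 94.66°  ·
antipodal pairs: 3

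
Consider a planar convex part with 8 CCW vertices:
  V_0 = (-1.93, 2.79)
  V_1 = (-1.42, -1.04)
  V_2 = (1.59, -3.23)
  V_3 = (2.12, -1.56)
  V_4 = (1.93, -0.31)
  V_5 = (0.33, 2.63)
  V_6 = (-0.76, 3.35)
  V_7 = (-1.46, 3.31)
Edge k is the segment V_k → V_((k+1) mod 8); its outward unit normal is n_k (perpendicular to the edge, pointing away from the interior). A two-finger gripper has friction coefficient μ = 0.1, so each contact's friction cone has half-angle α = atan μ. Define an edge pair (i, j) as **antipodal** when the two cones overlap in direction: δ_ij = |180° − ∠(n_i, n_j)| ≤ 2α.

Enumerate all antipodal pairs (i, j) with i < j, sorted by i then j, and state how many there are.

α = atan 0.1 = 5.71°;  2α = 11.42°
n_0 = (-0.9913, -0.1320)
n_1 = (-0.5883, -0.8086)
n_2 = (+0.9532, -0.3025)
n_3 = (+0.9886, +0.1503)
n_4 = (+0.8784, +0.4780)
n_5 = (+0.5512, +0.8344)
n_6 = (-0.0570, +0.9984)
n_7 = (-0.7419, +0.6705)
  (0,1): δ = 133.62°  ·
  (0,2): δ = 25.19°  ·
  (0,3): δ = 1.06°  ✓
  (0,4): δ = 20.97°  ·
  (0,5): δ = 48.97°  ·
  (0,6): δ = 85.69°  ·
  (0,7): δ = 130.31°  ·
  (1,2): δ = 71.57°  ·
  (1,3): δ = 45.32°  ·
  (1,4): δ = 25.41°  ·
  (1,5): δ = 2.59°  ✓
  (1,6): δ = 39.31°  ·
  (1,7): δ = 83.93°  ·
  (2,3): δ = 153.75°  ·
  (2,4): δ = 133.84°  ·
  (2,5): δ = 105.84°  ·
  (2,6): δ = 69.12°  ·
  (2,7): δ = 24.50°  ·
  (3,4): δ = 160.09°  ·
  (3,5): δ = 132.09°  ·
  (3,6): δ = 95.37°  ·
  (3,7): δ = 50.75°  ·
  (4,5): δ = 152.00°  ·
  (4,6): δ = 115.29°  ·
  (4,7): δ = 70.66°  ·
  (5,6): δ = 143.28°  ·
  (5,7): δ = 98.66°  ·
  (6,7): δ = 135.38°  ·
antipodal pairs: 2

count = 2; pairs: (0,3), (1,5)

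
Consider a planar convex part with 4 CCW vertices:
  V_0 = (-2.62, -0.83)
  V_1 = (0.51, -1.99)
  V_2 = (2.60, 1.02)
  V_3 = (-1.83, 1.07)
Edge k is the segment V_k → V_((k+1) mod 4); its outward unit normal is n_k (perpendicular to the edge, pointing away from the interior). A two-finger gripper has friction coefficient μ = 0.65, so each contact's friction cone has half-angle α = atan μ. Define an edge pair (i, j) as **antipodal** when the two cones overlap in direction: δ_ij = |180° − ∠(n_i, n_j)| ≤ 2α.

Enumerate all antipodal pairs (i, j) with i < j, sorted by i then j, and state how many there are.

α = atan 0.65 = 33.02°;  2α = 66.05°
n_0 = (-0.3475, -0.9377)
n_1 = (+0.8214, -0.5703)
n_2 = (+0.0113, +0.9999)
n_3 = (-0.9234, +0.3839)
  (0,1): δ = 104.44°  ·
  (0,2): δ = 19.69°  ✓
  (0,3): δ = 87.76°  ·
  (1,2): δ = 55.87°  ✓
  (1,3): δ = 12.20°  ✓
  (2,3): δ = 111.93°  ·
antipodal pairs: 3

count = 3; pairs: (0,2), (1,2), (1,3)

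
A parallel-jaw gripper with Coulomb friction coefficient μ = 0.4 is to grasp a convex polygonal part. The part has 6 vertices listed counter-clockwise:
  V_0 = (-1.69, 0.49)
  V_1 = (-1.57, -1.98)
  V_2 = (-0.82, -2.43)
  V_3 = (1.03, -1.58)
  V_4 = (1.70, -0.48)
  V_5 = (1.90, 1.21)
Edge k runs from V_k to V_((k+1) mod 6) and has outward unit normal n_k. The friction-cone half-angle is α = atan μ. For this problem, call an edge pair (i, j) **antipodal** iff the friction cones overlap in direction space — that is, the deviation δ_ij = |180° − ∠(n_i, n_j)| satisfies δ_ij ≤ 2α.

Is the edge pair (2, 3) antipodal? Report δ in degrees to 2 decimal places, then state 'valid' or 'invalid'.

δ = 146.02°, invalid

α = atan 0.4 = 21.80°;  2α = 43.60°
edge 2: e_2 = (+1.85, +0.85);  n_2 = (+0.4175, -0.9087)
edge 3: e_3 = (+0.67, +1.10);  n_3 = (+0.8540, -0.5202)
∠(n_2, n_3) = 33.98°
δ = |180° − 33.98°| = 146.02°
146.02° > 2α = 43.60°  →  invalid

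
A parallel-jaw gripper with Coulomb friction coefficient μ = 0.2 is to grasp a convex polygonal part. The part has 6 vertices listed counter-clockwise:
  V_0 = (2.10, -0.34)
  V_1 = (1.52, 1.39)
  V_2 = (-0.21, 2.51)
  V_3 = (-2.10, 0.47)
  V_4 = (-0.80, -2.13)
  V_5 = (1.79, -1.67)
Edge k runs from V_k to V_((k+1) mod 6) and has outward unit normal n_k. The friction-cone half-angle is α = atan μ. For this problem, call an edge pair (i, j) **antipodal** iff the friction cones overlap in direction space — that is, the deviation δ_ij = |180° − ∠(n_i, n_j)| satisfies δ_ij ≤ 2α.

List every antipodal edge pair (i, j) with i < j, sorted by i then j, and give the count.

α = atan 0.2 = 11.31°;  2α = 22.62°
n_0 = (+0.9481, +0.3179)
n_1 = (+0.5435, +0.8394)
n_2 = (-0.7336, +0.6796)
n_3 = (-0.8944, -0.4472)
n_4 = (+0.1749, -0.9846)
n_5 = (+0.9739, -0.2270)
  (0,1): δ = 141.45°  ·
  (0,2): δ = 61.35°  ·
  (0,3): δ = 8.03°  ✓
  (0,4): δ = 81.54°  ·
  (0,5): δ = 148.35°  ·
  (1,2): δ = 99.90°  ·
  (1,3): δ = 30.52°  ·
  (1,4): δ = 42.99°  ·
  (1,5): δ = 109.80°  ·
  (2,3): δ = 110.62°  ·
  (2,4): δ = 37.11°  ·
  (2,5): δ = 29.69°  ·
  (3,4): δ = 106.49°  ·
  (3,5): δ = 39.69°  ·
  (4,5): δ = 113.19°  ·
antipodal pairs: 1

count = 1; pairs: (0,3)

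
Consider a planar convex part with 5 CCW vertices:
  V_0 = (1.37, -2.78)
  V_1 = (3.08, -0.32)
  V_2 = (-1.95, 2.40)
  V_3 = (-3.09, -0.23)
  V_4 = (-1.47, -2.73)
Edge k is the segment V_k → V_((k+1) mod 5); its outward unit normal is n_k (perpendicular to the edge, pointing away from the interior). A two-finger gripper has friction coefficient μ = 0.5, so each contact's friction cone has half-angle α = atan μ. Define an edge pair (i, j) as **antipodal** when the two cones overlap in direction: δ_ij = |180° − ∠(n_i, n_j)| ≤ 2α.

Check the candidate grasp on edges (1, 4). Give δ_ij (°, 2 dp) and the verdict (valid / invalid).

δ = 27.39°, valid

α = atan 0.5 = 26.57°;  2α = 53.13°
edge 1: e_1 = (-5.03, +2.72);  n_1 = (+0.4757, +0.8796)
edge 4: e_4 = (+2.84, -0.05);  n_4 = (-0.0176, -0.9998)
∠(n_1, n_4) = 152.61°
δ = |180° − 152.61°| = 27.39°
27.39° ≤ 2α = 53.13°  →  valid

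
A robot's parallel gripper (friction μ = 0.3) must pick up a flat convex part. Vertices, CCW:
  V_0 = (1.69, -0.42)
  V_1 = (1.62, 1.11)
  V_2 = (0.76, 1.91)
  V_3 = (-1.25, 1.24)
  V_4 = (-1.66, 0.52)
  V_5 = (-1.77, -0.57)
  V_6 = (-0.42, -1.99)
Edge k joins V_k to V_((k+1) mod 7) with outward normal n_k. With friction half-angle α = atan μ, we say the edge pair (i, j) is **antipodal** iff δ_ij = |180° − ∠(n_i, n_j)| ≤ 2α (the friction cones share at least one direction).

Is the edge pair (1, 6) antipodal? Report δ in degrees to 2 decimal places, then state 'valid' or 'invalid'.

δ = 79.58°, invalid

α = atan 0.3 = 16.70°;  2α = 33.40°
edge 1: e_1 = (-0.86, +0.80);  n_1 = (+0.6811, +0.7322)
edge 6: e_6 = (+2.11, +1.57);  n_6 = (+0.5970, -0.8023)
∠(n_1, n_6) = 100.42°
δ = |180° − 100.42°| = 79.58°
79.58° > 2α = 33.40°  →  invalid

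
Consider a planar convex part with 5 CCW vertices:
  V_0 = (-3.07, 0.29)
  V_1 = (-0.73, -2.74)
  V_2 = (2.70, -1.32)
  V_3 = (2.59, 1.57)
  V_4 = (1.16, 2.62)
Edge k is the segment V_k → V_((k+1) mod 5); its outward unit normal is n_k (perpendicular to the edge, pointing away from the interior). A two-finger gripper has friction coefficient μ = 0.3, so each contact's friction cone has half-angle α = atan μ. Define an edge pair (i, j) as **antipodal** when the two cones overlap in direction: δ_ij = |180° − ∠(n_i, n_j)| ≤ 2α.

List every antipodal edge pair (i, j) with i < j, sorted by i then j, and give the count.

α = atan 0.3 = 16.70°;  2α = 33.40°
n_0 = (-0.7915, -0.6112)
n_1 = (+0.3825, -0.9240)
n_2 = (+0.9993, +0.0380)
n_3 = (+0.5919, +0.8060)
n_4 = (-0.4825, +0.8759)
  (0,1): δ = 105.19°  ·
  (0,2): δ = 35.50°  ·
  (0,3): δ = 16.03°  ✓
  (0,4): δ = 81.17°  ·
  (1,2): δ = 110.31°  ·
  (1,3): δ = 58.78°  ·
  (1,4): δ = 6.36°  ✓
  (2,3): δ = 128.47°  ·
  (2,4): δ = 63.33°  ·
  (3,4): δ = 114.86°  ·
antipodal pairs: 2

count = 2; pairs: (0,3), (1,4)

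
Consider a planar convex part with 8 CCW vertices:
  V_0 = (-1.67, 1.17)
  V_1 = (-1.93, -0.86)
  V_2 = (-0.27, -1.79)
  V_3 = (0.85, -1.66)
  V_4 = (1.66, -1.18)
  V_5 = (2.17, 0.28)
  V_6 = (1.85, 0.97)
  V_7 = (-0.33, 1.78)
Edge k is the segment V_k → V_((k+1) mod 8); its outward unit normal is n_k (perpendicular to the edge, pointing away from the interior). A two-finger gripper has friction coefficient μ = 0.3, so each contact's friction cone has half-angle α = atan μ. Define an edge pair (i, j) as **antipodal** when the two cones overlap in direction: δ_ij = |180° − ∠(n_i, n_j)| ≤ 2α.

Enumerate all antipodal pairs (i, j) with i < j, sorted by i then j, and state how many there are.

α = atan 0.3 = 16.70°;  2α = 33.40°
n_0 = (-0.9919, +0.1270)
n_1 = (-0.4888, -0.8724)
n_2 = (+0.1153, -0.9933)
n_3 = (+0.5098, -0.8603)
n_4 = (+0.9441, -0.3298)
n_5 = (+0.9072, +0.4207)
n_6 = (+0.3483, +0.9374)
n_7 = (-0.4143, +0.9101)
  (0,1): δ = 111.96°  ·
  (0,2): δ = 76.08°  ·
  (0,3): δ = 52.05°  ·
  (0,4): δ = 11.96°  ✓
  (0,5): δ = 32.18°  ✓
  (0,6): δ = 76.92°  ·
  (0,7): δ = 121.77°  ·
  (1,2): δ = 144.12°  ·
  (1,3): δ = 120.09°  ·
  (1,4): δ = 80.00°  ·
  (1,5): δ = 35.86°  ·
  (1,6): δ = 8.88°  ✓
  (1,7): δ = 53.74°  ·
  (2,3): δ = 155.97°  ·
  (2,4): δ = 115.88°  ·
  (2,5): δ = 71.74°  ·
  (2,6): δ = 27.00°  ✓
  (2,7): δ = 17.86°  ✓
  (3,4): δ = 139.91°  ·
  (3,5): δ = 95.77°  ·
  (3,6): δ = 51.03°  ·
  (3,7): δ = 6.17°  ✓
  (4,5): δ = 135.86°  ·
  (4,6): δ = 91.13°  ·
  (4,7): δ = 46.27°  ·
  (5,6): δ = 135.26°  ·
  (5,7): δ = 90.40°  ·
  (6,7): δ = 135.14°  ·
antipodal pairs: 6

count = 6; pairs: (0,4), (0,5), (1,6), (2,6), (2,7), (3,7)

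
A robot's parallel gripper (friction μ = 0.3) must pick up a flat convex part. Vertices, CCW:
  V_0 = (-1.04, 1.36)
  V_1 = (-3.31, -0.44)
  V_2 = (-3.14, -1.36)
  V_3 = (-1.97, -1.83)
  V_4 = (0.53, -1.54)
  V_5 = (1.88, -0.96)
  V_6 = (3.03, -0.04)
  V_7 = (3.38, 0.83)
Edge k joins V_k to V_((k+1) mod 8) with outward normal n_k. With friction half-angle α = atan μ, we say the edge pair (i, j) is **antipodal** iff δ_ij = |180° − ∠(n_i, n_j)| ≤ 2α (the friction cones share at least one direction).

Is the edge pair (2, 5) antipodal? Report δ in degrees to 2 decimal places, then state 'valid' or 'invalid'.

α = atan 0.3 = 16.70°;  2α = 33.40°
edge 2: e_2 = (+1.17, -0.47);  n_2 = (-0.3728, -0.9279)
edge 5: e_5 = (+1.15, +0.92);  n_5 = (+0.6247, -0.7809)
∠(n_2, n_5) = 60.55°
δ = |180° − 60.55°| = 119.45°
119.45° > 2α = 33.40°  →  invalid

δ = 119.45°, invalid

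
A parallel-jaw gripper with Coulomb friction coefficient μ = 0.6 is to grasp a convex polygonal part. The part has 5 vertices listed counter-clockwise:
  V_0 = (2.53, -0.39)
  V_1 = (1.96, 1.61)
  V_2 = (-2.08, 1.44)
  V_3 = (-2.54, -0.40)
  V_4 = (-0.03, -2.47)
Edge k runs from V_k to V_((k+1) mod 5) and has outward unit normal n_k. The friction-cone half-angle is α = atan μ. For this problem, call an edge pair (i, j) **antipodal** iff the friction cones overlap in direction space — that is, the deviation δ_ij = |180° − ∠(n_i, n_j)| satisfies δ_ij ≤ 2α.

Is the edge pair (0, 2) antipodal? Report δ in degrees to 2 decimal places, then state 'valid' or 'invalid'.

α = atan 0.6 = 30.96°;  2α = 61.93°
edge 0: e_0 = (-0.57, +2.00);  n_0 = (+0.9617, +0.2741)
edge 2: e_2 = (-0.46, -1.84);  n_2 = (-0.9701, +0.2425)
∠(n_0, n_2) = 150.06°
δ = |180° − 150.06°| = 29.94°
29.94° ≤ 2α = 61.93°  →  valid

δ = 29.94°, valid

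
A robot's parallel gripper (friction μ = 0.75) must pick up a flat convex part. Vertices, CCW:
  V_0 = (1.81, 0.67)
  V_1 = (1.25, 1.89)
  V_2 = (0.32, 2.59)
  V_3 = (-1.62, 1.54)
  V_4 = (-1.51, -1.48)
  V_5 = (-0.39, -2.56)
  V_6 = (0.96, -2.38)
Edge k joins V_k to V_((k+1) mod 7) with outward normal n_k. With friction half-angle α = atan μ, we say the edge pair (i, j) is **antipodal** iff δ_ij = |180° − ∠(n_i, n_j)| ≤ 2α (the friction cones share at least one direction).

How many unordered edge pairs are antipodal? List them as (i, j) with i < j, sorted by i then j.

count = 11; pairs: (0,3), (0,4), (0,5), (1,3), (1,4), (1,5), (2,4), (2,5), (2,6), (3,6), (4,6)

α = atan 0.75 = 36.87°;  2α = 73.74°
n_0 = (+0.9088, +0.4172)
n_1 = (+0.6014, +0.7990)
n_2 = (-0.4760, +0.8795)
n_3 = (-0.9993, -0.0364)
n_4 = (-0.6941, -0.7198)
n_5 = (+0.1322, -0.9912)
n_6 = (+0.9633, -0.2685)
  (0,1): δ = 151.62°  ·
  (0,2): δ = 86.23°  ·
  (0,3): δ = 22.57°  ✓
  (0,4): δ = 21.39°  ✓
  (0,5): δ = 72.94°  ✓
  (0,6): δ = 139.77°  ·
  (1,2): δ = 114.61°  ·
  (1,3): δ = 50.95°  ✓
  (1,4): δ = 6.99°  ✓
  (1,5): δ = 44.56°  ✓
  (1,6): δ = 111.40°  ·
  (2,3): δ = 116.34°  ·
  (2,4): δ = 72.38°  ✓
  (2,5): δ = 20.83°  ✓
  (2,6): δ = 46.00°  ✓
  (3,4): δ = 136.04°  ·
  (3,5): δ = 84.49°  ·
  (3,6): δ = 17.66°  ✓
  (4,5): δ = 128.45°  ·
  (4,6): δ = 61.61°  ✓
  (5,6): δ = 113.17°  ·
antipodal pairs: 11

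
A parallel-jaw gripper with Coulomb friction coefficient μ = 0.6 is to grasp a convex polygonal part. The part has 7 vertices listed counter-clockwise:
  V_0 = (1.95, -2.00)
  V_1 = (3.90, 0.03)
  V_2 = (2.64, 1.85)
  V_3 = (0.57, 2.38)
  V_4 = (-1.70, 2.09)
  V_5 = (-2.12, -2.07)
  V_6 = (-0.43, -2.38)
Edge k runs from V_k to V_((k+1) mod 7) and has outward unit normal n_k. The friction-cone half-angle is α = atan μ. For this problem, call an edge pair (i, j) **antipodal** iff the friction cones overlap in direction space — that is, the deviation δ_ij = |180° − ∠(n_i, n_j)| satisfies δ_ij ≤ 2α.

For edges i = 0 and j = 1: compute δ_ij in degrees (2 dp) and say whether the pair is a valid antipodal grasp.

δ = 101.46°, invalid

α = atan 0.6 = 30.96°;  2α = 61.93°
edge 0: e_0 = (+1.95, +2.03);  n_0 = (+0.7212, -0.6928)
edge 1: e_1 = (-1.26, +1.82);  n_1 = (+0.8222, +0.5692)
∠(n_0, n_1) = 78.54°
δ = |180° − 78.54°| = 101.46°
101.46° > 2α = 61.93°  →  invalid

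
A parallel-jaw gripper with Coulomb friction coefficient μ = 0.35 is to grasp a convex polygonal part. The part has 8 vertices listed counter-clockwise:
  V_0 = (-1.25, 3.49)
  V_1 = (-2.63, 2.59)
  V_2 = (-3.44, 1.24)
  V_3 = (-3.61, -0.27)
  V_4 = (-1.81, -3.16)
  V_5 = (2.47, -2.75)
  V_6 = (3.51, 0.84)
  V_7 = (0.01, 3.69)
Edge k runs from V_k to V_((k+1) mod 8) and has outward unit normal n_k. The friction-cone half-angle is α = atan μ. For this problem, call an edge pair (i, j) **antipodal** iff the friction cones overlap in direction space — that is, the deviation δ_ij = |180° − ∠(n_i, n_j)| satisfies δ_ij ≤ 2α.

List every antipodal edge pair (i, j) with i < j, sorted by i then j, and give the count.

count = 5; pairs: (0,4), (1,5), (2,5), (3,6), (4,7)

α = atan 0.35 = 19.29°;  2α = 38.58°
n_0 = (-0.5463, +0.8376)
n_1 = (-0.8575, +0.5145)
n_2 = (-0.9937, +0.1119)
n_3 = (-0.8488, -0.5287)
n_4 = (+0.0954, -0.9954)
n_5 = (+0.9605, -0.2783)
n_6 = (+0.6314, +0.7754)
n_7 = (-0.1568, +0.9876)
  (0,1): δ = 154.08°  ·
  (0,2): δ = 129.53°  ·
  (0,3): δ = 91.20°  ·
  (0,4): δ = 27.64°  ✓
  (0,5): δ = 40.73°  ·
  (0,6): δ = 107.73°  ·
  (0,7): δ = 155.91°  ·
  (1,2): δ = 155.46°  ·
  (1,3): δ = 117.12°  ·
  (1,4): δ = 53.56°  ·
  (1,5): δ = 14.81°  ✓
  (1,6): δ = 81.81°  ·
  (1,7): δ = 129.98°  ·
  (2,3): δ = 141.66°  ·
  (2,4): δ = 78.10°  ·
  (2,5): δ = 9.73°  ✓
  (2,6): δ = 57.27°  ·
  (2,7): δ = 105.44°  ·
  (3,4): δ = 116.44°  ·
  (3,5): δ = 48.07°  ·
  (3,6): δ = 18.93°  ✓
  (3,7): δ = 67.10°  ·
  (4,5): δ = 111.63°  ·
  (4,6): δ = 44.63°  ·
  (4,7): δ = 3.55°  ✓
  (5,6): δ = 113.00°  ·
  (5,7): δ = 64.82°  ·
  (6,7): δ = 131.83°  ·
antipodal pairs: 5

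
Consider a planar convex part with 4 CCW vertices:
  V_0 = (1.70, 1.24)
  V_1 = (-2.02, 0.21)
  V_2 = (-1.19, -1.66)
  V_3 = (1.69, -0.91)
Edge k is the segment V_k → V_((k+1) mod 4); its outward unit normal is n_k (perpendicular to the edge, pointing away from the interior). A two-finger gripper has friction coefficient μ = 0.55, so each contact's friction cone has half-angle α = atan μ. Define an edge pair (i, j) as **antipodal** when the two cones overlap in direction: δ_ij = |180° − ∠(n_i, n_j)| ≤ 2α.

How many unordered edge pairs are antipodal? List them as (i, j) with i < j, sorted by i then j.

α = atan 0.55 = 28.81°;  2α = 57.62°
n_0 = (-0.2668, +0.9637)
n_1 = (-0.9140, -0.4057)
n_2 = (+0.2520, -0.9677)
n_3 = (+1.0000, -0.0047)
  (0,1): δ = 81.54°  ·
  (0,2): δ = 0.88°  ✓
  (0,3): δ = 74.26°  ·
  (1,2): δ = 99.34°  ·
  (1,3): δ = 24.20°  ✓
  (2,3): δ = 104.86°  ·
antipodal pairs: 2

count = 2; pairs: (0,2), (1,3)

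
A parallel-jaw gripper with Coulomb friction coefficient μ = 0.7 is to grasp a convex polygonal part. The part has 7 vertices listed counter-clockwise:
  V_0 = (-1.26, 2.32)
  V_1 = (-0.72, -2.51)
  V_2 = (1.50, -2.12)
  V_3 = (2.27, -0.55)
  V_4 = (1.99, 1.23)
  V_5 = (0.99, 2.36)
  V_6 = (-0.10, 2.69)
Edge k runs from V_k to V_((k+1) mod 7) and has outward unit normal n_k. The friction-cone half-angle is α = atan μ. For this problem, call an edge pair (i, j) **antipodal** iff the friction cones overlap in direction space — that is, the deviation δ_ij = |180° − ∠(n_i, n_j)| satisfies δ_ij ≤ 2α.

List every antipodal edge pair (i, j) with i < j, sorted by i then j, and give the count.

count = 8; pairs: (0,2), (0,3), (0,4), (0,5), (1,4), (1,5), (1,6), (2,6)

α = atan 0.7 = 34.99°;  2α = 69.98°
n_0 = (-0.9938, -0.1111)
n_1 = (+0.1730, -0.9849)
n_2 = (+0.8978, -0.4403)
n_3 = (+0.9879, +0.1554)
n_4 = (+0.7489, +0.6627)
n_5 = (+0.2898, +0.9571)
n_6 = (-0.3039, +0.9527)
  (0,1): δ = 86.42°  ·
  (0,2): δ = 32.50°  ✓
  (0,3): δ = 2.56°  ✓
  (0,4): δ = 35.13°  ✓
  (0,5): δ = 66.78°  ✓
  (0,6): δ = 101.31°  ·
  (1,2): δ = 126.09°  ·
  (1,3): δ = 91.02°  ·
  (1,4): δ = 58.46°  ✓
  (1,5): δ = 26.81°  ✓
  (1,6): δ = 7.73°  ✓
  (2,3): δ = 144.93°  ·
  (2,4): δ = 112.37°  ·
  (2,5): δ = 80.72°  ·
  (2,6): δ = 46.18°  ✓
  (3,4): δ = 147.43°  ·
  (3,5): δ = 115.78°  ·
  (3,6): δ = 81.25°  ·
  (4,5): δ = 148.35°  ·
  (4,6): δ = 113.82°  ·
  (5,6): δ = 145.47°  ·
antipodal pairs: 8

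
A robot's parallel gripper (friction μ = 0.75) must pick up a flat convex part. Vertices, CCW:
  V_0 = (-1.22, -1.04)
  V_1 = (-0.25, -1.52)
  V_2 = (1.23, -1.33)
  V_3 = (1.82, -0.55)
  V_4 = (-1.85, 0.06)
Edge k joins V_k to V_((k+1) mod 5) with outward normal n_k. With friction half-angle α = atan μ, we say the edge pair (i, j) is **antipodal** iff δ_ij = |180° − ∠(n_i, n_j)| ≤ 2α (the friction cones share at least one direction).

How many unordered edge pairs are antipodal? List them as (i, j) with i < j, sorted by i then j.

count = 5; pairs: (0,3), (1,3), (2,3), (2,4), (3,4)

α = atan 0.75 = 36.87°;  2α = 73.74°
n_0 = (-0.4435, -0.8963)
n_1 = (+0.1273, -0.9919)
n_2 = (+0.7975, -0.6033)
n_3 = (+0.1640, +0.9865)
n_4 = (-0.8678, -0.4970)
  (0,1): δ = 146.36°  ·
  (0,2): δ = 100.78°  ·
  (0,3): δ = 16.89°  ✓
  (0,4): δ = 146.13°  ·
  (1,2): δ = 134.42°  ·
  (1,3): δ = 16.75°  ✓
  (1,4): δ = 112.49°  ·
  (2,3): δ = 62.33°  ✓
  (2,4): δ = 66.91°  ✓
  (3,4): δ = 50.76°  ✓
antipodal pairs: 5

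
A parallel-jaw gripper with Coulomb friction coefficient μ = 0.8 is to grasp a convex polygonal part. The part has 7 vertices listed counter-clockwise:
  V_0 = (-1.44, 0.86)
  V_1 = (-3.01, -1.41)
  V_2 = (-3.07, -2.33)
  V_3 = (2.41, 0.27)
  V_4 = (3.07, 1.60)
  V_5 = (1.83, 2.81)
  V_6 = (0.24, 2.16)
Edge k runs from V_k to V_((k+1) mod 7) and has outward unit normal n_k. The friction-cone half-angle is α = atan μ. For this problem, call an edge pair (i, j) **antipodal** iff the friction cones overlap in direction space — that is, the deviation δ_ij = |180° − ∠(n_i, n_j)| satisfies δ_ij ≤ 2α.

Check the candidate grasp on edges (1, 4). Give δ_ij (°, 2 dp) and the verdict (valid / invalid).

α = atan 0.8 = 38.66°;  2α = 77.32°
edge 1: e_1 = (-0.06, -0.92);  n_1 = (-0.9979, +0.0651)
edge 4: e_4 = (-1.24, +1.21);  n_4 = (+0.6984, +0.7157)
∠(n_1, n_4) = 130.57°
δ = |180° − 130.57°| = 49.43°
49.43° ≤ 2α = 77.32°  →  valid

δ = 49.43°, valid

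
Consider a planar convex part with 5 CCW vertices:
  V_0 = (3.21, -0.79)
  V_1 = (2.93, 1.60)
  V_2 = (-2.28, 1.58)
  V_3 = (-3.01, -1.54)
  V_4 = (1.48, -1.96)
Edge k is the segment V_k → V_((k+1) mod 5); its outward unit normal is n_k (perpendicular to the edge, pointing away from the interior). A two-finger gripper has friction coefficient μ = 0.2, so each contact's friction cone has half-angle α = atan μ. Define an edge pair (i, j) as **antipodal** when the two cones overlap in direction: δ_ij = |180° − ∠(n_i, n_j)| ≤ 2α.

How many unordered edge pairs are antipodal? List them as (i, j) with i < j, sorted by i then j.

count = 2; pairs: (0,2), (1,3)

α = atan 0.2 = 11.31°;  2α = 22.62°
n_0 = (+0.9932, +0.1164)
n_1 = (-0.0038, +1.0000)
n_2 = (-0.9737, +0.2278)
n_3 = (-0.0931, -0.9957)
n_4 = (+0.5602, -0.8283)
  (0,1): δ = 96.46°  ·
  (0,2): δ = 19.85°  ✓
  (0,3): δ = 77.97°  ·
  (0,4): δ = 117.39°  ·
  (1,2): δ = 103.39°  ·
  (1,3): δ = 5.56°  ✓
  (1,4): δ = 33.85°  ·
  (2,3): δ = 82.18°  ·
  (2,4): δ = 42.76°  ·
  (3,4): δ = 140.59°  ·
antipodal pairs: 2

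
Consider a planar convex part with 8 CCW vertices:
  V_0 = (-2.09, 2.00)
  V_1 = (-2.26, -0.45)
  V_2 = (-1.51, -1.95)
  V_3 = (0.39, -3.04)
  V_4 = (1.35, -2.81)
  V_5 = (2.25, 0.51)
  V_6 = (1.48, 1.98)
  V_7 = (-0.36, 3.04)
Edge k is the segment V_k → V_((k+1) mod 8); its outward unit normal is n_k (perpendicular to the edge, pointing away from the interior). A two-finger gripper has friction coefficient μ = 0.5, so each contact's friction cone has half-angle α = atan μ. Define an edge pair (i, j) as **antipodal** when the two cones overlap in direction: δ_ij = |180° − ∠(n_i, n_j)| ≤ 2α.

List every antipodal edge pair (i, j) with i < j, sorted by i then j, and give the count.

α = atan 0.5 = 26.57°;  2α = 53.13°
n_0 = (-0.9976, +0.0692)
n_1 = (-0.8944, -0.4472)
n_2 = (-0.4976, -0.8674)
n_3 = (+0.2330, -0.9725)
n_4 = (+0.9652, -0.2616)
n_5 = (+0.8858, +0.4640)
n_6 = (+0.4992, +0.8665)
n_7 = (-0.5152, +0.8571)
  (0,1): δ = 149.47°  ·
  (0,2): δ = 115.87°  ·
  (0,3): δ = 72.56°  ·
  (0,4): δ = 11.20°  ✓
  (0,5): δ = 31.62°  ✓
  (0,6): δ = 64.02°  ·
  (0,7): δ = 124.98°  ·
  (1,2): δ = 146.41°  ·
  (1,3): δ = 103.09°  ·
  (1,4): δ = 41.73°  ✓
  (1,5): δ = 1.08°  ✓
  (1,6): δ = 33.49°  ✓
  (1,7): δ = 94.45°  ·
  (2,3): δ = 136.68°  ·
  (2,4): δ = 75.33°  ·
  (2,5): δ = 32.51°  ✓
  (2,6): δ = 0.10°  ✓
  (2,7): δ = 60.85°  ·
  (3,4): δ = 118.64°  ·
  (3,5): δ = 75.83°  ·
  (3,6): δ = 43.42°  ✓
  (3,7): δ = 17.54°  ✓
  (4,5): δ = 137.19°  ·
  (4,6): δ = 104.78°  ·
  (4,7): δ = 43.82°  ✓
  (5,6): δ = 147.59°  ·
  (5,7): δ = 86.63°  ·
  (6,7): δ = 119.04°  ·
antipodal pairs: 10

count = 10; pairs: (0,4), (0,5), (1,4), (1,5), (1,6), (2,5), (2,6), (3,6), (3,7), (4,7)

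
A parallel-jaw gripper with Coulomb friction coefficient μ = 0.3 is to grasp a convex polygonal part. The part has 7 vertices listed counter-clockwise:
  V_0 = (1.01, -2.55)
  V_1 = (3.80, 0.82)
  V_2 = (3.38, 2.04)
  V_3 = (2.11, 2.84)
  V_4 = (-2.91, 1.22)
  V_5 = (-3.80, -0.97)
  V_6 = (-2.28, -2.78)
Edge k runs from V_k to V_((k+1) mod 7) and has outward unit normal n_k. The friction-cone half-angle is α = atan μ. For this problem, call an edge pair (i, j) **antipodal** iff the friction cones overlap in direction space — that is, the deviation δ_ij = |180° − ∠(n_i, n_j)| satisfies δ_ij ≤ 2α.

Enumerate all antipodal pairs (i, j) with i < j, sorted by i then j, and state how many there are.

count = 5; pairs: (0,3), (0,4), (1,5), (2,5), (3,6)

α = atan 0.3 = 16.70°;  2α = 33.40°
n_0 = (+0.7703, -0.6377)
n_1 = (+0.9455, +0.3255)
n_2 = (+0.5330, +0.8461)
n_3 = (-0.3071, +0.9517)
n_4 = (-0.9264, +0.3765)
n_5 = (-0.7658, -0.6431)
n_6 = (+0.0697, -0.9976)
  (0,1): δ = 121.38°  ·
  (0,2): δ = 82.59°  ·
  (0,3): δ = 32.49°  ✓
  (0,4): δ = 17.50°  ✓
  (0,5): δ = 79.64°  ·
  (0,6): δ = 133.62°  ·
  (1,2): δ = 141.20°  ·
  (1,3): δ = 91.11°  ·
  (1,4): δ = 41.11°  ·
  (1,5): δ = 21.03°  ✓
  (1,6): δ = 75.00°  ·
  (2,3): δ = 129.91°  ·
  (2,4): δ = 79.91°  ·
  (2,5): δ = 17.77°  ✓
  (2,6): δ = 36.21°  ·
  (3,4): δ = 130.00°  ·
  (3,5): δ = 67.86°  ·
  (3,6): δ = 13.89°  ✓
  (4,5): δ = 117.86°  ·
  (4,6): δ = 63.88°  ·
  (5,6): δ = 126.02°  ·
antipodal pairs: 5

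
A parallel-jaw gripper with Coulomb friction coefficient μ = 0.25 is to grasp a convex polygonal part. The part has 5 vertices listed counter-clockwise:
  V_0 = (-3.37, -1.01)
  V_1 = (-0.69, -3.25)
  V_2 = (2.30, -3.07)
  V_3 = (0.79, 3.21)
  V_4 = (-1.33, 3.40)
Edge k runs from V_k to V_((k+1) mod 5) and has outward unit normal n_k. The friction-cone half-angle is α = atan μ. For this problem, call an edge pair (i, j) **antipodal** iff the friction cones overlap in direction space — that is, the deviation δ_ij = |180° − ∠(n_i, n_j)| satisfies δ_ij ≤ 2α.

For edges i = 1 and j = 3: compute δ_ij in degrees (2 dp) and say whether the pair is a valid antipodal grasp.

δ = 8.57°, valid

α = atan 0.25 = 14.04°;  2α = 28.07°
edge 1: e_1 = (+2.99, +0.18);  n_1 = (+0.0601, -0.9982)
edge 3: e_3 = (-2.12, +0.19);  n_3 = (+0.0893, +0.9960)
∠(n_1, n_3) = 171.43°
δ = |180° − 171.43°| = 8.57°
8.57° ≤ 2α = 28.07°  →  valid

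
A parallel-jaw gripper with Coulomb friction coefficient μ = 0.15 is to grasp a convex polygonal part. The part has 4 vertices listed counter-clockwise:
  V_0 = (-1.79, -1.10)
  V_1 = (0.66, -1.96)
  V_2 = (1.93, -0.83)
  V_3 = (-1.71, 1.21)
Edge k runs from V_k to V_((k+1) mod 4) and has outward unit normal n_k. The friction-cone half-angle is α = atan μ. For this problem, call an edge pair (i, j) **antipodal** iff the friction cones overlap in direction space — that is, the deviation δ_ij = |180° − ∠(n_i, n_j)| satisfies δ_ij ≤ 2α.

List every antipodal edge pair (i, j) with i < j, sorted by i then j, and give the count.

count = 1; pairs: (0,2)

α = atan 0.15 = 8.53°;  2α = 17.06°
n_0 = (-0.3312, -0.9436)
n_1 = (+0.6647, -0.7471)
n_2 = (+0.4889, +0.8723)
n_3 = (-0.9994, +0.0346)
  (0,1): δ = 119.00°  ·
  (0,2): δ = 9.93°  ✓
  (0,3): δ = 107.36°  ·
  (1,2): δ = 70.93°  ·
  (1,3): δ = 46.35°  ·
  (2,3): δ = 62.72°  ·
antipodal pairs: 1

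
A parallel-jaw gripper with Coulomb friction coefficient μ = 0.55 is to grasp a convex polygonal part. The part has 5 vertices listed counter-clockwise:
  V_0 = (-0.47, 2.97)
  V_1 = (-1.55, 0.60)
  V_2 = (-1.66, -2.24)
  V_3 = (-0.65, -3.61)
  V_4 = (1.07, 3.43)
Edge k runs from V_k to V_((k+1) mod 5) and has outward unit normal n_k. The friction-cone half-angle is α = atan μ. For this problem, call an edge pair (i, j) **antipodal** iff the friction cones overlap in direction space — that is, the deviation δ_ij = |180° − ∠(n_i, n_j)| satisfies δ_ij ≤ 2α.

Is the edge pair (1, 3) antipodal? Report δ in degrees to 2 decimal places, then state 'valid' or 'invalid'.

α = atan 0.55 = 28.81°;  2α = 57.62°
edge 1: e_1 = (-0.11, -2.84);  n_1 = (-0.9993, +0.0387)
edge 3: e_3 = (+1.72, +7.04);  n_3 = (+0.9714, -0.2373)
∠(n_1, n_3) = 168.49°
δ = |180° − 168.49°| = 11.51°
11.51° ≤ 2α = 57.62°  →  valid

δ = 11.51°, valid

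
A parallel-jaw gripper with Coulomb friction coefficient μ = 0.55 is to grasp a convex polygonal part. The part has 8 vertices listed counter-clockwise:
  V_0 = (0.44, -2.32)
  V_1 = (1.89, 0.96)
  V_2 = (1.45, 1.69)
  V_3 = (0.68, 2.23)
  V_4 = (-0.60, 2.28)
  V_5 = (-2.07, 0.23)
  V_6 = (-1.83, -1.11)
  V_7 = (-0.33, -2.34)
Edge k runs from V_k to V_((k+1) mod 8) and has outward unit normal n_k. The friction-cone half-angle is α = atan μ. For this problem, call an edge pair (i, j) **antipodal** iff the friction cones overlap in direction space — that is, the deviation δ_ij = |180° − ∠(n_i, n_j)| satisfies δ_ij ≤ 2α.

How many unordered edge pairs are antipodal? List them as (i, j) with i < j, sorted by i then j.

count = 10; pairs: (0,4), (0,5), (1,5), (1,6), (2,5), (2,6), (2,7), (3,6), (3,7), (4,7)

α = atan 0.55 = 28.81°;  2α = 57.62°
n_0 = (+0.9146, -0.4043)
n_1 = (+0.8565, +0.5162)
n_2 = (+0.5742, +0.8187)
n_3 = (+0.0390, +0.9992)
n_4 = (-0.8127, +0.5827)
n_5 = (-0.9843, -0.1763)
n_6 = (-0.6341, -0.7733)
n_7 = (+0.0260, -0.9997)
  (0,1): δ = 125.07°  ·
  (0,2): δ = 101.19°  ·
  (0,3): δ = 68.39°  ·
  (0,4): δ = 11.79°  ✓
  (0,5): δ = 34.00°  ✓
  (0,6): δ = 74.50°  ·
  (0,7): δ = 115.34°  ·
  (1,2): δ = 156.12°  ·
  (1,3): δ = 123.32°  ·
  (1,4): δ = 66.72°  ·
  (1,5): δ = 20.92°  ✓
  (1,6): δ = 19.57°  ✓
  (1,7): δ = 60.41°  ·
  (2,3): δ = 147.20°  ·
  (2,4): δ = 90.60°  ·
  (2,5): δ = 44.80°  ✓
  (2,6): δ = 4.31°  ✓
  (2,7): δ = 36.53°  ✓
  (3,4): δ = 123.41°  ·
  (3,5): δ = 77.61°  ·
  (3,6): δ = 37.11°  ✓
  (3,7): δ = 3.72°  ✓
  (4,5): δ = 134.20°  ·
  (4,6): δ = 93.71°  ·
  (4,7): δ = 52.87°  ✓
  (5,6): δ = 139.51°  ·
  (5,7): δ = 98.67°  ·
  (6,7): δ = 139.16°  ·
antipodal pairs: 10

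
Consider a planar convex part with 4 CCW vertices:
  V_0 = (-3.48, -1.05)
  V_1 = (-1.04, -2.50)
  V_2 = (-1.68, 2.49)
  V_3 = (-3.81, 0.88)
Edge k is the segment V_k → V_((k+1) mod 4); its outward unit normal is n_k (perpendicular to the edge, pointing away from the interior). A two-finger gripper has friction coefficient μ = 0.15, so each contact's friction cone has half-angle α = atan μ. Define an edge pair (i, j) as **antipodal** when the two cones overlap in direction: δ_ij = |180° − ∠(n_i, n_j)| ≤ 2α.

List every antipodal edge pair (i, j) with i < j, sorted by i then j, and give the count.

count = 1; pairs: (1,3)

α = atan 0.15 = 8.53°;  2α = 17.06°
n_0 = (-0.5109, -0.8597)
n_1 = (+0.9919, +0.1272)
n_2 = (-0.6030, +0.7977)
n_3 = (-0.9857, -0.1685)
  (0,1): δ = 51.97°  ·
  (0,2): δ = 67.81°  ·
  (0,3): δ = 130.42°  ·
  (1,2): δ = 60.22°  ·
  (1,3): δ = 2.39°  ✓
  (2,3): δ = 117.38°  ·
antipodal pairs: 1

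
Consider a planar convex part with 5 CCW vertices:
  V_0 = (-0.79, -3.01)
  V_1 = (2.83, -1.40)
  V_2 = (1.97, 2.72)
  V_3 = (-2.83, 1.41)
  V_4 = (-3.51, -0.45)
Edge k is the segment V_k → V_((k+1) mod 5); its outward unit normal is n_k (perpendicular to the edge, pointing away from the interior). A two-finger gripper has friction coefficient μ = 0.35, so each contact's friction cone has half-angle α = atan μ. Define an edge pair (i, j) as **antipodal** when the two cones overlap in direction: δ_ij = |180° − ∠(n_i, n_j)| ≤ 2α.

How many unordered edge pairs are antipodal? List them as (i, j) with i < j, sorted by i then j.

count = 3; pairs: (0,2), (1,3), (1,4)

α = atan 0.35 = 19.29°;  2α = 38.58°
n_0 = (+0.4064, -0.9137)
n_1 = (+0.9789, +0.2043)
n_2 = (-0.2633, +0.9647)
n_3 = (-0.9392, +0.3434)
n_4 = (-0.6854, -0.7282)
  (0,1): δ = 102.19°  ·
  (0,2): δ = 8.71°  ✓
  (0,3): δ = 45.94°  ·
  (0,4): δ = 112.76°  ·
  (1,2): δ = 86.53°  ·
  (1,3): δ = 31.87°  ✓
  (1,4): δ = 34.95°  ✓
  (2,3): δ = 125.35°  ·
  (2,4): δ = 58.53°  ·
  (3,4): δ = 113.18°  ·
antipodal pairs: 3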